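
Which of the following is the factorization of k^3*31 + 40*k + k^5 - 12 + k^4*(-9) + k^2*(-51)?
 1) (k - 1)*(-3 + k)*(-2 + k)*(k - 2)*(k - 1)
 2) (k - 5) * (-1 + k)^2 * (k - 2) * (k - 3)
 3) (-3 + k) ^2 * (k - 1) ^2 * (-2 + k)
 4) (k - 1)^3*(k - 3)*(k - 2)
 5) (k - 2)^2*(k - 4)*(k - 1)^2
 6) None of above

We need to factor k^3*31 + 40*k + k^5 - 12 + k^4*(-9) + k^2*(-51).
The factored form is (k - 1)*(-3 + k)*(-2 + k)*(k - 2)*(k - 1).
1) (k - 1)*(-3 + k)*(-2 + k)*(k - 2)*(k - 1)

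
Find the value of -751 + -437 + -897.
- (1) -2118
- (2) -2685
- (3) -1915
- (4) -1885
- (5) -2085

First: -751 + -437 = -1188
Then: -1188 + -897 = -2085
5) -2085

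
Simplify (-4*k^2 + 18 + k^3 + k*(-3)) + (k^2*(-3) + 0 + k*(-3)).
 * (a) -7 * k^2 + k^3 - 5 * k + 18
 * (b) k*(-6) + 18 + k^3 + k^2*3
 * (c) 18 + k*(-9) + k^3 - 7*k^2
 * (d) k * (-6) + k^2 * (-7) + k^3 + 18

Adding the polynomials and combining like terms:
(-4*k^2 + 18 + k^3 + k*(-3)) + (k^2*(-3) + 0 + k*(-3))
= k * (-6) + k^2 * (-7) + k^3 + 18
d) k * (-6) + k^2 * (-7) + k^3 + 18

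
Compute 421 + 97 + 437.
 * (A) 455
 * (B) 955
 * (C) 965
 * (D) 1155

First: 421 + 97 = 518
Then: 518 + 437 = 955
B) 955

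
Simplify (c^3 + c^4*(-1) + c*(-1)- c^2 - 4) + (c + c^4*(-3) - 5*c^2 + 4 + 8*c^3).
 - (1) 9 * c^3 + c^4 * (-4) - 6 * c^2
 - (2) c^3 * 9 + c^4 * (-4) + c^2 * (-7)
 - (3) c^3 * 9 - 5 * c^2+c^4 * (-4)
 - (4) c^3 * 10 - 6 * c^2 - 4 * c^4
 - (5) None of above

Adding the polynomials and combining like terms:
(c^3 + c^4*(-1) + c*(-1) - c^2 - 4) + (c + c^4*(-3) - 5*c^2 + 4 + 8*c^3)
= 9 * c^3 + c^4 * (-4) - 6 * c^2
1) 9 * c^3 + c^4 * (-4) - 6 * c^2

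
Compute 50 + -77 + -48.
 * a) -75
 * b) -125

First: 50 + -77 = -27
Then: -27 + -48 = -75
a) -75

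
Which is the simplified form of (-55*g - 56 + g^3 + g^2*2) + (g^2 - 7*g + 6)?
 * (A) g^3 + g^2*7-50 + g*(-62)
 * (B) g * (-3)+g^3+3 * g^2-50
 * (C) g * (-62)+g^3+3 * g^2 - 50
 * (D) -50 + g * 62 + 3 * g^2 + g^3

Adding the polynomials and combining like terms:
(-55*g - 56 + g^3 + g^2*2) + (g^2 - 7*g + 6)
= g * (-62)+g^3+3 * g^2 - 50
C) g * (-62)+g^3+3 * g^2 - 50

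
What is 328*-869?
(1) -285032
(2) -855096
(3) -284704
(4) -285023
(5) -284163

328 * -869 = -285032
1) -285032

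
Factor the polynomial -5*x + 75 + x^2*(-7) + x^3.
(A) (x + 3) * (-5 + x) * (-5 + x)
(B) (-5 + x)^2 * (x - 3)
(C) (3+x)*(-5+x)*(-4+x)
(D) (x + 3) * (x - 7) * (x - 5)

We need to factor -5*x + 75 + x^2*(-7) + x^3.
The factored form is (x + 3) * (-5 + x) * (-5 + x).
A) (x + 3) * (-5 + x) * (-5 + x)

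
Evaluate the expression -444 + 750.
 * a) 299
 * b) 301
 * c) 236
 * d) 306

-444 + 750 = 306
d) 306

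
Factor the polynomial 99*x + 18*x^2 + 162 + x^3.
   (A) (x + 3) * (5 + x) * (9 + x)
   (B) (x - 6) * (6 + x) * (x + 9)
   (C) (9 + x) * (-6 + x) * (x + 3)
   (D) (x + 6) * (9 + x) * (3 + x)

We need to factor 99*x + 18*x^2 + 162 + x^3.
The factored form is (x + 6) * (9 + x) * (3 + x).
D) (x + 6) * (9 + x) * (3 + x)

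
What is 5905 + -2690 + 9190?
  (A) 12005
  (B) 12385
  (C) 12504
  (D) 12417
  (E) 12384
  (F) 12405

First: 5905 + -2690 = 3215
Then: 3215 + 9190 = 12405
F) 12405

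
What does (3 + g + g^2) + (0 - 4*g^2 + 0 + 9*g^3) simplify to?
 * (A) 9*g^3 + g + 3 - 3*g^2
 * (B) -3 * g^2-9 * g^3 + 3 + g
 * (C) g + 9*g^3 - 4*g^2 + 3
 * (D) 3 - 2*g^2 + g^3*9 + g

Adding the polynomials and combining like terms:
(3 + g + g^2) + (0 - 4*g^2 + 0 + 9*g^3)
= 9*g^3 + g + 3 - 3*g^2
A) 9*g^3 + g + 3 - 3*g^2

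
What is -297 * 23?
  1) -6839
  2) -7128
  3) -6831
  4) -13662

-297 * 23 = -6831
3) -6831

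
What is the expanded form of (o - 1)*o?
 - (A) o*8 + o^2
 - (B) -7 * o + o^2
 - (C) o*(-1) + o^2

Expanding (o - 1)*o:
= o*(-1) + o^2
C) o*(-1) + o^2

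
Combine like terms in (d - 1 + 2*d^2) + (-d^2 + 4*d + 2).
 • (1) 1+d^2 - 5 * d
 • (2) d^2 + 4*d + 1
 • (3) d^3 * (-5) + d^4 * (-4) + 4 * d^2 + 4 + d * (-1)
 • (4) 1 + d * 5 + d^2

Adding the polynomials and combining like terms:
(d - 1 + 2*d^2) + (-d^2 + 4*d + 2)
= 1 + d * 5 + d^2
4) 1 + d * 5 + d^2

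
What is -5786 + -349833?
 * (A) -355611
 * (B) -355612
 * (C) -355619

-5786 + -349833 = -355619
C) -355619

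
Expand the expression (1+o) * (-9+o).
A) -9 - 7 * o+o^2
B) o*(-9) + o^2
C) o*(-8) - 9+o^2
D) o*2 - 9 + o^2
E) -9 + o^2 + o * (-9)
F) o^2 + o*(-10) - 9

Expanding (1+o) * (-9+o):
= o*(-8) - 9+o^2
C) o*(-8) - 9+o^2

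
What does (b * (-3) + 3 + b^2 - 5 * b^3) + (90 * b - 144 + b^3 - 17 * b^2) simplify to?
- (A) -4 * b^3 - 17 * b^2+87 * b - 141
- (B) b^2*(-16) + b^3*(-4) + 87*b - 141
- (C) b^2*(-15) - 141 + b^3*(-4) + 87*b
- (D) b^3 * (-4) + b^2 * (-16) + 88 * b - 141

Adding the polynomials and combining like terms:
(b*(-3) + 3 + b^2 - 5*b^3) + (90*b - 144 + b^3 - 17*b^2)
= b^2*(-16) + b^3*(-4) + 87*b - 141
B) b^2*(-16) + b^3*(-4) + 87*b - 141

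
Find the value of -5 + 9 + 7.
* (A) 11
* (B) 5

First: -5 + 9 = 4
Then: 4 + 7 = 11
A) 11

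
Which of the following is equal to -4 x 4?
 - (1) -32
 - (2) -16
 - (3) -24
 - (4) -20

-4 * 4 = -16
2) -16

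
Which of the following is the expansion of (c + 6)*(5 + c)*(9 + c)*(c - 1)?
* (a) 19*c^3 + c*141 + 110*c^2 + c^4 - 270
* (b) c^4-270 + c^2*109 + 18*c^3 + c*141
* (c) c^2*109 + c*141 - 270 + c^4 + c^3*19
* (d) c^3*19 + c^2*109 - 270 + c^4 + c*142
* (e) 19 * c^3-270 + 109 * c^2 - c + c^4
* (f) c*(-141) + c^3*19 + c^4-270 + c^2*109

Expanding (c + 6)*(5 + c)*(9 + c)*(c - 1):
= c^2*109 + c*141 - 270 + c^4 + c^3*19
c) c^2*109 + c*141 - 270 + c^4 + c^3*19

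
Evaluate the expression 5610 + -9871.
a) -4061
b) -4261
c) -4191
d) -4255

5610 + -9871 = -4261
b) -4261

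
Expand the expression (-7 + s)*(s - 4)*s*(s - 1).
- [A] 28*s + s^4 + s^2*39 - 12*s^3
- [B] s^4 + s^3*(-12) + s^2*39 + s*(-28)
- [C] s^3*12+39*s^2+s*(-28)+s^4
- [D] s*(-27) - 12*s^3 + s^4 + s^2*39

Expanding (-7 + s)*(s - 4)*s*(s - 1):
= s^4 + s^3*(-12) + s^2*39 + s*(-28)
B) s^4 + s^3*(-12) + s^2*39 + s*(-28)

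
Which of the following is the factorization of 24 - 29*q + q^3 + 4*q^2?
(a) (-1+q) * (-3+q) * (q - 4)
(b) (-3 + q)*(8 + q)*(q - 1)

We need to factor 24 - 29*q + q^3 + 4*q^2.
The factored form is (-3 + q)*(8 + q)*(q - 1).
b) (-3 + q)*(8 + q)*(q - 1)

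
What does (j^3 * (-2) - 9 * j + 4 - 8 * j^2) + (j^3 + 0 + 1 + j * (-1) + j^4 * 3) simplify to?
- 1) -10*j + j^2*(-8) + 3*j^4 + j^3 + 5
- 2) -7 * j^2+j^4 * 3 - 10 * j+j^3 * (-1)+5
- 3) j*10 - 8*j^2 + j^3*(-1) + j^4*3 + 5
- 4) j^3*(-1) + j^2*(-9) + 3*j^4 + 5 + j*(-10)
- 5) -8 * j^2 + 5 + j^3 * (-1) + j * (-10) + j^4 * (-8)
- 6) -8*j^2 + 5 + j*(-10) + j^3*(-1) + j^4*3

Adding the polynomials and combining like terms:
(j^3*(-2) - 9*j + 4 - 8*j^2) + (j^3 + 0 + 1 + j*(-1) + j^4*3)
= -8*j^2 + 5 + j*(-10) + j^3*(-1) + j^4*3
6) -8*j^2 + 5 + j*(-10) + j^3*(-1) + j^4*3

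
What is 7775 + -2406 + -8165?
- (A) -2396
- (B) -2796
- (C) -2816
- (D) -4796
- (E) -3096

First: 7775 + -2406 = 5369
Then: 5369 + -8165 = -2796
B) -2796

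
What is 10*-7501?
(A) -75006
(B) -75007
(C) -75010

10 * -7501 = -75010
C) -75010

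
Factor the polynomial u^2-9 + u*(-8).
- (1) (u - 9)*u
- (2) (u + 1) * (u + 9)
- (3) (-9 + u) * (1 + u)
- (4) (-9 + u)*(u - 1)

We need to factor u^2-9 + u*(-8).
The factored form is (-9 + u) * (1 + u).
3) (-9 + u) * (1 + u)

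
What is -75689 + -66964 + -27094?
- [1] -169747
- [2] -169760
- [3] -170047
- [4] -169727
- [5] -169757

First: -75689 + -66964 = -142653
Then: -142653 + -27094 = -169747
1) -169747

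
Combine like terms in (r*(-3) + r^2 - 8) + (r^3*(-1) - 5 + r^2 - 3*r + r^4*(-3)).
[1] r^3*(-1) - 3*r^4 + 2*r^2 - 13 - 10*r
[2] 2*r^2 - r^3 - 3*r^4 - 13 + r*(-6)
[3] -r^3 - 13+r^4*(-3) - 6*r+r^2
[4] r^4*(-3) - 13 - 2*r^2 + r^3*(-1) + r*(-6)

Adding the polynomials and combining like terms:
(r*(-3) + r^2 - 8) + (r^3*(-1) - 5 + r^2 - 3*r + r^4*(-3))
= 2*r^2 - r^3 - 3*r^4 - 13 + r*(-6)
2) 2*r^2 - r^3 - 3*r^4 - 13 + r*(-6)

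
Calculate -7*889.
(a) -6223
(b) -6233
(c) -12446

-7 * 889 = -6223
a) -6223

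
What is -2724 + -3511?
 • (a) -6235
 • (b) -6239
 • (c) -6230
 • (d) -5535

-2724 + -3511 = -6235
a) -6235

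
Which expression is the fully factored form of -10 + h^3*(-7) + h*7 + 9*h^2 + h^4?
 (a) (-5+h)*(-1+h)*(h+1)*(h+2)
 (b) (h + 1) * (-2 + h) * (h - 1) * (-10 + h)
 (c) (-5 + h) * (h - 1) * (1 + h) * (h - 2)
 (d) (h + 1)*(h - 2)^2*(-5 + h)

We need to factor -10 + h^3*(-7) + h*7 + 9*h^2 + h^4.
The factored form is (-5 + h) * (h - 1) * (1 + h) * (h - 2).
c) (-5 + h) * (h - 1) * (1 + h) * (h - 2)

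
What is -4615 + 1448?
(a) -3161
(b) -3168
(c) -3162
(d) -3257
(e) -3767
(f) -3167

-4615 + 1448 = -3167
f) -3167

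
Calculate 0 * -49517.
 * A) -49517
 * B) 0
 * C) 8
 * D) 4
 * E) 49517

0 * -49517 = 0
B) 0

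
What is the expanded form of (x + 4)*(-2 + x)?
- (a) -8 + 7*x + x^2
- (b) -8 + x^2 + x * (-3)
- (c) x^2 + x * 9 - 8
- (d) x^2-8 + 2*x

Expanding (x + 4)*(-2 + x):
= x^2-8 + 2*x
d) x^2-8 + 2*x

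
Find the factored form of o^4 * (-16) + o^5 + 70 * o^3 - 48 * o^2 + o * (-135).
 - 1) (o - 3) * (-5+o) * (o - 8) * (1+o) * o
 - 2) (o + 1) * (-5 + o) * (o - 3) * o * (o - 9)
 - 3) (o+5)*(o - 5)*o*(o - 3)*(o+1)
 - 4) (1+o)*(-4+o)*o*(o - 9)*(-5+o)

We need to factor o^4 * (-16) + o^5 + 70 * o^3 - 48 * o^2 + o * (-135).
The factored form is (o + 1) * (-5 + o) * (o - 3) * o * (o - 9).
2) (o + 1) * (-5 + o) * (o - 3) * o * (o - 9)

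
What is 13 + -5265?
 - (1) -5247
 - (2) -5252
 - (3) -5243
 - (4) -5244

13 + -5265 = -5252
2) -5252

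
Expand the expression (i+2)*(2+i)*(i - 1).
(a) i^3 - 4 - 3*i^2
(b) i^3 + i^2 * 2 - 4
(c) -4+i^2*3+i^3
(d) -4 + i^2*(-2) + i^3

Expanding (i+2)*(2+i)*(i - 1):
= -4+i^2*3+i^3
c) -4+i^2*3+i^3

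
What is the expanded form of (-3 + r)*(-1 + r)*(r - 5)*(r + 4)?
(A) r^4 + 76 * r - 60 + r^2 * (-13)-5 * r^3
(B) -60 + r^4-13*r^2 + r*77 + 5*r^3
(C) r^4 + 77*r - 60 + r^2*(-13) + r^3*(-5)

Expanding (-3 + r)*(-1 + r)*(r - 5)*(r + 4):
= r^4 + 77*r - 60 + r^2*(-13) + r^3*(-5)
C) r^4 + 77*r - 60 + r^2*(-13) + r^3*(-5)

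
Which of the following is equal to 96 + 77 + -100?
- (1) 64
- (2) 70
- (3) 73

First: 96 + 77 = 173
Then: 173 + -100 = 73
3) 73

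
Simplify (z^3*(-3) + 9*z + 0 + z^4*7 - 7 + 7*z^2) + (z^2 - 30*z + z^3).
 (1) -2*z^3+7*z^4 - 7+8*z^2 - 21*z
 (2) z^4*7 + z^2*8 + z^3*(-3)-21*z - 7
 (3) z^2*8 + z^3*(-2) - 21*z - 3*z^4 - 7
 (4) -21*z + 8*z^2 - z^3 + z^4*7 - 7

Adding the polynomials and combining like terms:
(z^3*(-3) + 9*z + 0 + z^4*7 - 7 + 7*z^2) + (z^2 - 30*z + z^3)
= -2*z^3+7*z^4 - 7+8*z^2 - 21*z
1) -2*z^3+7*z^4 - 7+8*z^2 - 21*z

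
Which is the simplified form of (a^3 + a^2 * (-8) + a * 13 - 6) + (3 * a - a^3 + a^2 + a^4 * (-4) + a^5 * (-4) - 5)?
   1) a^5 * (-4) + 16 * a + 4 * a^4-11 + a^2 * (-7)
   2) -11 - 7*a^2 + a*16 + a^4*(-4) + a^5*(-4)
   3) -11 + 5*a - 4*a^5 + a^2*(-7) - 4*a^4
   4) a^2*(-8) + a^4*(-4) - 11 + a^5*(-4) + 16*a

Adding the polynomials and combining like terms:
(a^3 + a^2*(-8) + a*13 - 6) + (3*a - a^3 + a^2 + a^4*(-4) + a^5*(-4) - 5)
= -11 - 7*a^2 + a*16 + a^4*(-4) + a^5*(-4)
2) -11 - 7*a^2 + a*16 + a^4*(-4) + a^5*(-4)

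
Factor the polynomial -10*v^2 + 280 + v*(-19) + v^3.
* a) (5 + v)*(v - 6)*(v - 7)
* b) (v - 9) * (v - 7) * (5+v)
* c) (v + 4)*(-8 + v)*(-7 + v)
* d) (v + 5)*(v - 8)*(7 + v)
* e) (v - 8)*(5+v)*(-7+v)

We need to factor -10*v^2 + 280 + v*(-19) + v^3.
The factored form is (v - 8)*(5+v)*(-7+v).
e) (v - 8)*(5+v)*(-7+v)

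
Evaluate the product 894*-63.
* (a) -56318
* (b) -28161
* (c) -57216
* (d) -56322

894 * -63 = -56322
d) -56322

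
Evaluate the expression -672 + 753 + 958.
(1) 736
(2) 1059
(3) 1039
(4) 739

First: -672 + 753 = 81
Then: 81 + 958 = 1039
3) 1039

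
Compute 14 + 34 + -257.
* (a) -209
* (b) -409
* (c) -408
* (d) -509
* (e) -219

First: 14 + 34 = 48
Then: 48 + -257 = -209
a) -209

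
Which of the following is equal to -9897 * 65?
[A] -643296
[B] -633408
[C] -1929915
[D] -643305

-9897 * 65 = -643305
D) -643305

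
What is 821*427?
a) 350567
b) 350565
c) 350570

821 * 427 = 350567
a) 350567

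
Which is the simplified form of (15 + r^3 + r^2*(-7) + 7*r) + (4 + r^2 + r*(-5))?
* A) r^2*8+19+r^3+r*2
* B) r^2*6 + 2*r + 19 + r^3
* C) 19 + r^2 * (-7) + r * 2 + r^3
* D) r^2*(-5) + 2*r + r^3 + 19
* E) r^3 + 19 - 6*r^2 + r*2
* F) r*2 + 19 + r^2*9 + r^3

Adding the polynomials and combining like terms:
(15 + r^3 + r^2*(-7) + 7*r) + (4 + r^2 + r*(-5))
= r^3 + 19 - 6*r^2 + r*2
E) r^3 + 19 - 6*r^2 + r*2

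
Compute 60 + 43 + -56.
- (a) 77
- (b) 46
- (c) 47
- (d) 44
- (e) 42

First: 60 + 43 = 103
Then: 103 + -56 = 47
c) 47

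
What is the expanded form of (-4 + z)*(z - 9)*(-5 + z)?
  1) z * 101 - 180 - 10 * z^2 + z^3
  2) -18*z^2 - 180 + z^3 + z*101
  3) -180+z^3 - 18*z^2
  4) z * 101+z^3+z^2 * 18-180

Expanding (-4 + z)*(z - 9)*(-5 + z):
= -18*z^2 - 180 + z^3 + z*101
2) -18*z^2 - 180 + z^3 + z*101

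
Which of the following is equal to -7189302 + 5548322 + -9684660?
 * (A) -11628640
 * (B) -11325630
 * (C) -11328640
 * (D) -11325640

First: -7189302 + 5548322 = -1640980
Then: -1640980 + -9684660 = -11325640
D) -11325640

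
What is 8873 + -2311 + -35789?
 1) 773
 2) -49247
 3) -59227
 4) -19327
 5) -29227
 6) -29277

First: 8873 + -2311 = 6562
Then: 6562 + -35789 = -29227
5) -29227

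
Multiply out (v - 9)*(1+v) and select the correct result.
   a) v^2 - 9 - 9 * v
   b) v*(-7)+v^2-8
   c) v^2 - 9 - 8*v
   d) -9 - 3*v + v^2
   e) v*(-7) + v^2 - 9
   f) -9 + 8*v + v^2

Expanding (v - 9)*(1+v):
= v^2 - 9 - 8*v
c) v^2 - 9 - 8*v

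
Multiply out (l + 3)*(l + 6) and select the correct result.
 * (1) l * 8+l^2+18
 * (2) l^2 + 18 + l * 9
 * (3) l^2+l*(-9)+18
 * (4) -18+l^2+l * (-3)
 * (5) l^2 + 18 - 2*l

Expanding (l + 3)*(l + 6):
= l^2 + 18 + l * 9
2) l^2 + 18 + l * 9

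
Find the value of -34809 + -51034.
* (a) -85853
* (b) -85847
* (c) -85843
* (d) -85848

-34809 + -51034 = -85843
c) -85843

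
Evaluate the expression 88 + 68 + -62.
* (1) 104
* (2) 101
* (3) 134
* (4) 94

First: 88 + 68 = 156
Then: 156 + -62 = 94
4) 94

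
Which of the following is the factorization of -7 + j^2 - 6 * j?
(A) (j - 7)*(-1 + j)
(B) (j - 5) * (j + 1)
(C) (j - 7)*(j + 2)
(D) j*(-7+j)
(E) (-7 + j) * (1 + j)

We need to factor -7 + j^2 - 6 * j.
The factored form is (-7 + j) * (1 + j).
E) (-7 + j) * (1 + j)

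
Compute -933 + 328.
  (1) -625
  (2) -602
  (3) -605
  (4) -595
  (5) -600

-933 + 328 = -605
3) -605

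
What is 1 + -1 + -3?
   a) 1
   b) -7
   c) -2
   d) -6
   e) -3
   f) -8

First: 1 + -1 = 0
Then: 0 + -3 = -3
e) -3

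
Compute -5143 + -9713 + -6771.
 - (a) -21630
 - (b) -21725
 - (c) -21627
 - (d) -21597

First: -5143 + -9713 = -14856
Then: -14856 + -6771 = -21627
c) -21627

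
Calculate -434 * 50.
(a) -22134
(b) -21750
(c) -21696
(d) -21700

-434 * 50 = -21700
d) -21700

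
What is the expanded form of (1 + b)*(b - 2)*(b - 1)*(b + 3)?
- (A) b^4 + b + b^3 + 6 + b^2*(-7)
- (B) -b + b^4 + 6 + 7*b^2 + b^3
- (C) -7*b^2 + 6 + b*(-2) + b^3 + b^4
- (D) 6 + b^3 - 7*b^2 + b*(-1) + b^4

Expanding (1 + b)*(b - 2)*(b - 1)*(b + 3):
= 6 + b^3 - 7*b^2 + b*(-1) + b^4
D) 6 + b^3 - 7*b^2 + b*(-1) + b^4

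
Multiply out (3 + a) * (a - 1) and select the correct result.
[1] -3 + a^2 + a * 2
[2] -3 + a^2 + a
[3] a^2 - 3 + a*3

Expanding (3 + a) * (a - 1):
= -3 + a^2 + a * 2
1) -3 + a^2 + a * 2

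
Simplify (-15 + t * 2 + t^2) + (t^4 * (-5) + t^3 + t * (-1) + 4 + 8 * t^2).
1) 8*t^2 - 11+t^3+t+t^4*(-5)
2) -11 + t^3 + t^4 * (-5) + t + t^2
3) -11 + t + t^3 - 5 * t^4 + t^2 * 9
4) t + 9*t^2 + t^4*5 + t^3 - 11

Adding the polynomials and combining like terms:
(-15 + t*2 + t^2) + (t^4*(-5) + t^3 + t*(-1) + 4 + 8*t^2)
= -11 + t + t^3 - 5 * t^4 + t^2 * 9
3) -11 + t + t^3 - 5 * t^4 + t^2 * 9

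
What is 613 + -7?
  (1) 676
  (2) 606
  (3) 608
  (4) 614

613 + -7 = 606
2) 606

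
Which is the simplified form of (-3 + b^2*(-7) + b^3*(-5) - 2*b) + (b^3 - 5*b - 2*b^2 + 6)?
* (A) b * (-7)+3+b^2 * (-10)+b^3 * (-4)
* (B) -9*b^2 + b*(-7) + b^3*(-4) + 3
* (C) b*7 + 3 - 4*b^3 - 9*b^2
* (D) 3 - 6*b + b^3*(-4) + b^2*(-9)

Adding the polynomials and combining like terms:
(-3 + b^2*(-7) + b^3*(-5) - 2*b) + (b^3 - 5*b - 2*b^2 + 6)
= -9*b^2 + b*(-7) + b^3*(-4) + 3
B) -9*b^2 + b*(-7) + b^3*(-4) + 3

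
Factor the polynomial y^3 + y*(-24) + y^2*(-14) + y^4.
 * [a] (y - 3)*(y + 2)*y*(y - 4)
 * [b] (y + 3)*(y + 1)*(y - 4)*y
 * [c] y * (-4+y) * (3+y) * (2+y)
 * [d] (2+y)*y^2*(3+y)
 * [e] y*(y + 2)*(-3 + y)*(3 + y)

We need to factor y^3 + y*(-24) + y^2*(-14) + y^4.
The factored form is y * (-4+y) * (3+y) * (2+y).
c) y * (-4+y) * (3+y) * (2+y)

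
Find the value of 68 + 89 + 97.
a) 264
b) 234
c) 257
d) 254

First: 68 + 89 = 157
Then: 157 + 97 = 254
d) 254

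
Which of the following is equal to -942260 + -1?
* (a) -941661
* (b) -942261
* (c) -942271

-942260 + -1 = -942261
b) -942261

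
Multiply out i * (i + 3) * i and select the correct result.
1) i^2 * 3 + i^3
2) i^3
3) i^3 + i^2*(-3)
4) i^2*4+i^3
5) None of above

Expanding i * (i + 3) * i:
= i^2 * 3 + i^3
1) i^2 * 3 + i^3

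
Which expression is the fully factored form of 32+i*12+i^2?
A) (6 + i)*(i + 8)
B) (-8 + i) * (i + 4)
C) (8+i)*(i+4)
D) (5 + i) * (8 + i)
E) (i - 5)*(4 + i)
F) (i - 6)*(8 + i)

We need to factor 32+i*12+i^2.
The factored form is (8+i)*(i+4).
C) (8+i)*(i+4)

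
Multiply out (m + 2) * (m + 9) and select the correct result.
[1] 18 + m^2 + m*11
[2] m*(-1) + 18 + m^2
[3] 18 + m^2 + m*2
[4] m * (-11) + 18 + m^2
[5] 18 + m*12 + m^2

Expanding (m + 2) * (m + 9):
= 18 + m^2 + m*11
1) 18 + m^2 + m*11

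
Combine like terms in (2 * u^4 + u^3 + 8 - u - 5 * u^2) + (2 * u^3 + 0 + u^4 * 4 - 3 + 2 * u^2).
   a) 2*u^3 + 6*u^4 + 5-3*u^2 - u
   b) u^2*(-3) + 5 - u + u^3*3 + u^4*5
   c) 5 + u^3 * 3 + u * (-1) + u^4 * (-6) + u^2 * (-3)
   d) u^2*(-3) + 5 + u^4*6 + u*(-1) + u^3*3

Adding the polynomials and combining like terms:
(2*u^4 + u^3 + 8 - u - 5*u^2) + (2*u^3 + 0 + u^4*4 - 3 + 2*u^2)
= u^2*(-3) + 5 + u^4*6 + u*(-1) + u^3*3
d) u^2*(-3) + 5 + u^4*6 + u*(-1) + u^3*3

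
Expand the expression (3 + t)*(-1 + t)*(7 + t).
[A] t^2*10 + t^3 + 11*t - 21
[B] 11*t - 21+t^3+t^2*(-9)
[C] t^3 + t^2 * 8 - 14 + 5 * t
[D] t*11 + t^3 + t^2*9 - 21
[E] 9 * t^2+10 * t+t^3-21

Expanding (3 + t)*(-1 + t)*(7 + t):
= t*11 + t^3 + t^2*9 - 21
D) t*11 + t^3 + t^2*9 - 21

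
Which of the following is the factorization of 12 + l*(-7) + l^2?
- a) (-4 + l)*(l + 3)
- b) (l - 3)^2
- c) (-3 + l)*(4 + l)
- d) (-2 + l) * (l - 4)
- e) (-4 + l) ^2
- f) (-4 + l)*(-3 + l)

We need to factor 12 + l*(-7) + l^2.
The factored form is (-4 + l)*(-3 + l).
f) (-4 + l)*(-3 + l)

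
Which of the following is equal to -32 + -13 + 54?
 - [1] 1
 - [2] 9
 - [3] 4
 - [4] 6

First: -32 + -13 = -45
Then: -45 + 54 = 9
2) 9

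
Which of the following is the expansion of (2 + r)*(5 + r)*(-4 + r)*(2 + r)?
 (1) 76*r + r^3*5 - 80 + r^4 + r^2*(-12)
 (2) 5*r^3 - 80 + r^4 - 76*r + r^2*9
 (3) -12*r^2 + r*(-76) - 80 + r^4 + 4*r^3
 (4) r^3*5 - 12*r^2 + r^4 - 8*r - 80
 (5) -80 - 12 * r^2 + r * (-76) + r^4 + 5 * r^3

Expanding (2 + r)*(5 + r)*(-4 + r)*(2 + r):
= -80 - 12 * r^2 + r * (-76) + r^4 + 5 * r^3
5) -80 - 12 * r^2 + r * (-76) + r^4 + 5 * r^3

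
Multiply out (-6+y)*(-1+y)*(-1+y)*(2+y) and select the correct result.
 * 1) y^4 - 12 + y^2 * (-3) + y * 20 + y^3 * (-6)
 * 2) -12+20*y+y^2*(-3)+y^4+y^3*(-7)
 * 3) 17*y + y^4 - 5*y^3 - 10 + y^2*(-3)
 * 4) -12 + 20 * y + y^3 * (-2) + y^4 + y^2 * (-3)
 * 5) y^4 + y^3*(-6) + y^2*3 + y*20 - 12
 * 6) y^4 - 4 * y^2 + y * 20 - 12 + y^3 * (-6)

Expanding (-6+y)*(-1+y)*(-1+y)*(2+y):
= y^4 - 12 + y^2 * (-3) + y * 20 + y^3 * (-6)
1) y^4 - 12 + y^2 * (-3) + y * 20 + y^3 * (-6)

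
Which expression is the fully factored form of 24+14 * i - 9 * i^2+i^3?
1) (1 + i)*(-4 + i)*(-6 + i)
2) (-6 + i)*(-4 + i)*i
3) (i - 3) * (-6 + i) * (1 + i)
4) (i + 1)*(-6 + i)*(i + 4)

We need to factor 24+14 * i - 9 * i^2+i^3.
The factored form is (1 + i)*(-4 + i)*(-6 + i).
1) (1 + i)*(-4 + i)*(-6 + i)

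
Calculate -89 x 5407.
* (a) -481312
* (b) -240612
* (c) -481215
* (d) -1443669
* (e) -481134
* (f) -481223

-89 * 5407 = -481223
f) -481223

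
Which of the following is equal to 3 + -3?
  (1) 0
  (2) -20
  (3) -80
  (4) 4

3 + -3 = 0
1) 0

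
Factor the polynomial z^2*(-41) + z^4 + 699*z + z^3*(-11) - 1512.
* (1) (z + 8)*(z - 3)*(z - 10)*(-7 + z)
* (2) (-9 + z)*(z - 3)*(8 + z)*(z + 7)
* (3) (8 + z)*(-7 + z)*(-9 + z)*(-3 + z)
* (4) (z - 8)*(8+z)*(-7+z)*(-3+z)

We need to factor z^2*(-41) + z^4 + 699*z + z^3*(-11) - 1512.
The factored form is (8 + z)*(-7 + z)*(-9 + z)*(-3 + z).
3) (8 + z)*(-7 + z)*(-9 + z)*(-3 + z)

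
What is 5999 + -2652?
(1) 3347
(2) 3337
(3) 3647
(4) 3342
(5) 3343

5999 + -2652 = 3347
1) 3347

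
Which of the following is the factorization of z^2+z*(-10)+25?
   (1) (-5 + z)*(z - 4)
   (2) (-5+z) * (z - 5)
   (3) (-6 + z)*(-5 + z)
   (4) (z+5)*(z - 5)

We need to factor z^2+z*(-10)+25.
The factored form is (-5+z) * (z - 5).
2) (-5+z) * (z - 5)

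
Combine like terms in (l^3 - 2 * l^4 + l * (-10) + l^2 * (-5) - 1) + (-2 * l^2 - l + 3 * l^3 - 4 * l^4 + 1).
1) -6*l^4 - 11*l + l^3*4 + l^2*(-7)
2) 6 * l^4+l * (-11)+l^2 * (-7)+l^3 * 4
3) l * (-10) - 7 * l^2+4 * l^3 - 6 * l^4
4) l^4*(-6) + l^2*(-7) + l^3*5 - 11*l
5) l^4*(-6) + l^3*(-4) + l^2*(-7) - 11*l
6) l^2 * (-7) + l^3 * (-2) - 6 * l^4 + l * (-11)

Adding the polynomials and combining like terms:
(l^3 - 2*l^4 + l*(-10) + l^2*(-5) - 1) + (-2*l^2 - l + 3*l^3 - 4*l^4 + 1)
= -6*l^4 - 11*l + l^3*4 + l^2*(-7)
1) -6*l^4 - 11*l + l^3*4 + l^2*(-7)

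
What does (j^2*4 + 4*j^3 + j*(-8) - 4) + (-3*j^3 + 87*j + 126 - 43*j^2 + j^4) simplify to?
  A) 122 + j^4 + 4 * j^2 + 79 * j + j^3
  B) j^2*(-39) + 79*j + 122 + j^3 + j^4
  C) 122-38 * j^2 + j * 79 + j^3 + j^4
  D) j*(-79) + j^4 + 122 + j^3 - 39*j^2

Adding the polynomials and combining like terms:
(j^2*4 + 4*j^3 + j*(-8) - 4) + (-3*j^3 + 87*j + 126 - 43*j^2 + j^4)
= j^2*(-39) + 79*j + 122 + j^3 + j^4
B) j^2*(-39) + 79*j + 122 + j^3 + j^4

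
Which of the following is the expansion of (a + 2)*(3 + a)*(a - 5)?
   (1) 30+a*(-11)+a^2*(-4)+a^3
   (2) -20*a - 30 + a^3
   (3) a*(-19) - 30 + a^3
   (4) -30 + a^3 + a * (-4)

Expanding (a + 2)*(3 + a)*(a - 5):
= a*(-19) - 30 + a^3
3) a*(-19) - 30 + a^3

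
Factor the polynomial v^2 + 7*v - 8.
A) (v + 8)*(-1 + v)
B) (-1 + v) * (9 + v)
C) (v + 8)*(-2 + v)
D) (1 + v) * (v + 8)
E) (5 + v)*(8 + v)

We need to factor v^2 + 7*v - 8.
The factored form is (v + 8)*(-1 + v).
A) (v + 8)*(-1 + v)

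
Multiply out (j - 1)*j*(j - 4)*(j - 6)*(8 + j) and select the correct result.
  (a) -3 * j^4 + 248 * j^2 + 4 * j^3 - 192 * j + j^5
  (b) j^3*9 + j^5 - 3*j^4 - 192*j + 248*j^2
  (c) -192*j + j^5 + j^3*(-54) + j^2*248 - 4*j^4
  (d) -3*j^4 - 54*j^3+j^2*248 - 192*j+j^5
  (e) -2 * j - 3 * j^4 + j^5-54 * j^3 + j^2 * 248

Expanding (j - 1)*j*(j - 4)*(j - 6)*(8 + j):
= -3*j^4 - 54*j^3+j^2*248 - 192*j+j^5
d) -3*j^4 - 54*j^3+j^2*248 - 192*j+j^5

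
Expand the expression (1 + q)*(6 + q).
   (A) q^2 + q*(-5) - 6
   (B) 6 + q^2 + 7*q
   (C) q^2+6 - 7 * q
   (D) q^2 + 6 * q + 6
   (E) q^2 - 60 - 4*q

Expanding (1 + q)*(6 + q):
= 6 + q^2 + 7*q
B) 6 + q^2 + 7*q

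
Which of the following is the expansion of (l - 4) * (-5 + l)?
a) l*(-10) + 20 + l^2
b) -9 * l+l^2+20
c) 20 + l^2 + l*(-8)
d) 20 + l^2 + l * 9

Expanding (l - 4) * (-5 + l):
= -9 * l+l^2+20
b) -9 * l+l^2+20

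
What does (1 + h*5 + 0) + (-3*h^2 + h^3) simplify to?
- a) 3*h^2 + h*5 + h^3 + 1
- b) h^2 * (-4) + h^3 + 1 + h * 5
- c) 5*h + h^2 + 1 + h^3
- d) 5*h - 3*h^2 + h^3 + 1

Adding the polynomials and combining like terms:
(1 + h*5 + 0) + (-3*h^2 + h^3)
= 5*h - 3*h^2 + h^3 + 1
d) 5*h - 3*h^2 + h^3 + 1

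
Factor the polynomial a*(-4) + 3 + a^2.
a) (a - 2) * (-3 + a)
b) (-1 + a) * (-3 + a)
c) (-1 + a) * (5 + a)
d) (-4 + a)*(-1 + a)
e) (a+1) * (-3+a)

We need to factor a*(-4) + 3 + a^2.
The factored form is (-1 + a) * (-3 + a).
b) (-1 + a) * (-3 + a)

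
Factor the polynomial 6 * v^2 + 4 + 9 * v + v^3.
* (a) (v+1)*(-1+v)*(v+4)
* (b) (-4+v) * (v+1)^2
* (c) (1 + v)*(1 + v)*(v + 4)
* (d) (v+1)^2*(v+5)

We need to factor 6 * v^2 + 4 + 9 * v + v^3.
The factored form is (1 + v)*(1 + v)*(v + 4).
c) (1 + v)*(1 + v)*(v + 4)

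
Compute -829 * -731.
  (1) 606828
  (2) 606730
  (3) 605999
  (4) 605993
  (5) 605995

-829 * -731 = 605999
3) 605999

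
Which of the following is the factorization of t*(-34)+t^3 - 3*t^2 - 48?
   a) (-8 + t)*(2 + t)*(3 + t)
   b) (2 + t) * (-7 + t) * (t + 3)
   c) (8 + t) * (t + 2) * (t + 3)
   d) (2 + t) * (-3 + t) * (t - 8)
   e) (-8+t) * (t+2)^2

We need to factor t*(-34)+t^3 - 3*t^2 - 48.
The factored form is (-8 + t)*(2 + t)*(3 + t).
a) (-8 + t)*(2 + t)*(3 + t)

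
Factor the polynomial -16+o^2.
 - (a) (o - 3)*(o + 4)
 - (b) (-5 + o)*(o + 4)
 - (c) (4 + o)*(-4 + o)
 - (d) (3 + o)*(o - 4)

We need to factor -16+o^2.
The factored form is (4 + o)*(-4 + o).
c) (4 + o)*(-4 + o)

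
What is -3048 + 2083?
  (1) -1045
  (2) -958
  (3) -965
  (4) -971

-3048 + 2083 = -965
3) -965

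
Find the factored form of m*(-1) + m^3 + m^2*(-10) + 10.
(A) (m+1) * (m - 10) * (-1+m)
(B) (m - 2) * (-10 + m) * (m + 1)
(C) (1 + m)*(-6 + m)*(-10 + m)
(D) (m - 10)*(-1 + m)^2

We need to factor m*(-1) + m^3 + m^2*(-10) + 10.
The factored form is (m+1) * (m - 10) * (-1+m).
A) (m+1) * (m - 10) * (-1+m)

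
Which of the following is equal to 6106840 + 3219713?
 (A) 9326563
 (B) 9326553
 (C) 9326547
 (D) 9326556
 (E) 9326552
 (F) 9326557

6106840 + 3219713 = 9326553
B) 9326553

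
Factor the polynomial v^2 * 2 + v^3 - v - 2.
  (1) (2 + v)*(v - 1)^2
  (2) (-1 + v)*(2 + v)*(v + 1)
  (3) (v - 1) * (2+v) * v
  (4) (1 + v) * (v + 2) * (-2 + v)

We need to factor v^2 * 2 + v^3 - v - 2.
The factored form is (-1 + v)*(2 + v)*(v + 1).
2) (-1 + v)*(2 + v)*(v + 1)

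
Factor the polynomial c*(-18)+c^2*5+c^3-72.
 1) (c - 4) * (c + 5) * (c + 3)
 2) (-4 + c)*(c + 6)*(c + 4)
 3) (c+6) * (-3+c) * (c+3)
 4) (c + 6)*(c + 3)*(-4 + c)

We need to factor c*(-18)+c^2*5+c^3-72.
The factored form is (c + 6)*(c + 3)*(-4 + c).
4) (c + 6)*(c + 3)*(-4 + c)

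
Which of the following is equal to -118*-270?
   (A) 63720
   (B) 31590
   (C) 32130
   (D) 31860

-118 * -270 = 31860
D) 31860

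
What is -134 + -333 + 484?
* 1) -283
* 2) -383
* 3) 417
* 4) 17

First: -134 + -333 = -467
Then: -467 + 484 = 17
4) 17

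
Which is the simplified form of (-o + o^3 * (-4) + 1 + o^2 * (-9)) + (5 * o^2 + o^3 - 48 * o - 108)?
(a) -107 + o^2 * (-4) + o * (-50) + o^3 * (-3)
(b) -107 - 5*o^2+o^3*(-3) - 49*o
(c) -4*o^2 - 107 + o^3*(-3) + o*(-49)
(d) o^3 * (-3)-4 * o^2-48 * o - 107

Adding the polynomials and combining like terms:
(-o + o^3*(-4) + 1 + o^2*(-9)) + (5*o^2 + o^3 - 48*o - 108)
= -4*o^2 - 107 + o^3*(-3) + o*(-49)
c) -4*o^2 - 107 + o^3*(-3) + o*(-49)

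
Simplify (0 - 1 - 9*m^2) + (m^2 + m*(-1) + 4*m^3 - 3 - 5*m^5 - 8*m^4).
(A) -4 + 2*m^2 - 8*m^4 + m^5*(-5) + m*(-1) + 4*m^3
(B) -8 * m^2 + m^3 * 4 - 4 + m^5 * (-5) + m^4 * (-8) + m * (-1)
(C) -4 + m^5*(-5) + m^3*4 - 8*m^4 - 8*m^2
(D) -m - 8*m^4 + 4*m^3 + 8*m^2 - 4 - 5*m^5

Adding the polynomials and combining like terms:
(0 - 1 - 9*m^2) + (m^2 + m*(-1) + 4*m^3 - 3 - 5*m^5 - 8*m^4)
= -8 * m^2 + m^3 * 4 - 4 + m^5 * (-5) + m^4 * (-8) + m * (-1)
B) -8 * m^2 + m^3 * 4 - 4 + m^5 * (-5) + m^4 * (-8) + m * (-1)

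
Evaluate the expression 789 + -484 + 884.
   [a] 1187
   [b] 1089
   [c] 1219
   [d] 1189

First: 789 + -484 = 305
Then: 305 + 884 = 1189
d) 1189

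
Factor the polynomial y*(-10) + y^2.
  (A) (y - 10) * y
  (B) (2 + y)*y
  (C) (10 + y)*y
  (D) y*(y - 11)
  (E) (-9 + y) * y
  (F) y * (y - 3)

We need to factor y*(-10) + y^2.
The factored form is (y - 10) * y.
A) (y - 10) * y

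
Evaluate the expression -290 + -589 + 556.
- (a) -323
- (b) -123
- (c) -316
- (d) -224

First: -290 + -589 = -879
Then: -879 + 556 = -323
a) -323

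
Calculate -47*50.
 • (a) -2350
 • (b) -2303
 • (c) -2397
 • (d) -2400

-47 * 50 = -2350
a) -2350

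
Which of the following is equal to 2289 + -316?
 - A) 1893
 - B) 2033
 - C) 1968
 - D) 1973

2289 + -316 = 1973
D) 1973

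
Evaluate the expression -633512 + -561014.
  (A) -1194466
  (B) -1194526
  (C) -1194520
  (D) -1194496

-633512 + -561014 = -1194526
B) -1194526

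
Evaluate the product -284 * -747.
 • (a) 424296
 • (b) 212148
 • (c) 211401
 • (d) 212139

-284 * -747 = 212148
b) 212148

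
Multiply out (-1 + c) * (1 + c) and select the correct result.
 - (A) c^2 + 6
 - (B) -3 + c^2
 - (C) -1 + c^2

Expanding (-1 + c) * (1 + c):
= -1 + c^2
C) -1 + c^2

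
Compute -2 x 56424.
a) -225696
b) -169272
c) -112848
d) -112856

-2 * 56424 = -112848
c) -112848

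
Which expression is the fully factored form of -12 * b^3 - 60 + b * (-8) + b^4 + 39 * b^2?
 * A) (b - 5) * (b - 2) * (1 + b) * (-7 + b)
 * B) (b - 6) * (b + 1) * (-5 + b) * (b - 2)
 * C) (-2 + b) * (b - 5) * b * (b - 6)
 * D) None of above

We need to factor -12 * b^3 - 60 + b * (-8) + b^4 + 39 * b^2.
The factored form is (b - 6) * (b + 1) * (-5 + b) * (b - 2).
B) (b - 6) * (b + 1) * (-5 + b) * (b - 2)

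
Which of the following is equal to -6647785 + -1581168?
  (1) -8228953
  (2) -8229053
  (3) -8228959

-6647785 + -1581168 = -8228953
1) -8228953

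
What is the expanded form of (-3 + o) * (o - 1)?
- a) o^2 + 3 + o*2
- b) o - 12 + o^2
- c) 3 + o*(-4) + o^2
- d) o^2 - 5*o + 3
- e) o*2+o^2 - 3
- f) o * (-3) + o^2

Expanding (-3 + o) * (o - 1):
= 3 + o*(-4) + o^2
c) 3 + o*(-4) + o^2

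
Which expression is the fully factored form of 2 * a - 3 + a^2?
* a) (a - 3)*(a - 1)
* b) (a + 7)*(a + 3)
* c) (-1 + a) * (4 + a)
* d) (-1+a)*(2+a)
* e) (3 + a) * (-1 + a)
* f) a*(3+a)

We need to factor 2 * a - 3 + a^2.
The factored form is (3 + a) * (-1 + a).
e) (3 + a) * (-1 + a)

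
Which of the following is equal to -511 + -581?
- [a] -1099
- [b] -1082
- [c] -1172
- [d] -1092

-511 + -581 = -1092
d) -1092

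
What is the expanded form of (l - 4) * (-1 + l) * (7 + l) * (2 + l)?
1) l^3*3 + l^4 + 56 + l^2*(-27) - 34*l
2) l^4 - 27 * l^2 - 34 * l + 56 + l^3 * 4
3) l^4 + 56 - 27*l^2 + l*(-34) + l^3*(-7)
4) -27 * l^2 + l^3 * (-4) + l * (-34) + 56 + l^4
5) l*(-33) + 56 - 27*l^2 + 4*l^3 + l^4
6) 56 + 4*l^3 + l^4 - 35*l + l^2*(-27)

Expanding (l - 4) * (-1 + l) * (7 + l) * (2 + l):
= l^4 - 27 * l^2 - 34 * l + 56 + l^3 * 4
2) l^4 - 27 * l^2 - 34 * l + 56 + l^3 * 4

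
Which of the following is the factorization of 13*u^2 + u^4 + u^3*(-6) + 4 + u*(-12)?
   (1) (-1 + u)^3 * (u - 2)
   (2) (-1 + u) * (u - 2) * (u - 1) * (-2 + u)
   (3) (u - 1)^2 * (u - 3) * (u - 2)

We need to factor 13*u^2 + u^4 + u^3*(-6) + 4 + u*(-12).
The factored form is (-1 + u) * (u - 2) * (u - 1) * (-2 + u).
2) (-1 + u) * (u - 2) * (u - 1) * (-2 + u)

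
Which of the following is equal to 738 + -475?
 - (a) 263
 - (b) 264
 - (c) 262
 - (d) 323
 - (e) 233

738 + -475 = 263
a) 263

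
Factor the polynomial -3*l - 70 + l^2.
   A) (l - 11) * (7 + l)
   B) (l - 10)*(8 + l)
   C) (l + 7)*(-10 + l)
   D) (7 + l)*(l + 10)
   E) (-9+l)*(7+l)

We need to factor -3*l - 70 + l^2.
The factored form is (l + 7)*(-10 + l).
C) (l + 7)*(-10 + l)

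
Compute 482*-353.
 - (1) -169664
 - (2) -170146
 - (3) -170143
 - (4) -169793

482 * -353 = -170146
2) -170146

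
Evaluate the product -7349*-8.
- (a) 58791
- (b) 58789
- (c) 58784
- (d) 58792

-7349 * -8 = 58792
d) 58792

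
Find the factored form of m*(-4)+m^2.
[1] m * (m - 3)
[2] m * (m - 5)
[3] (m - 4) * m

We need to factor m*(-4)+m^2.
The factored form is (m - 4) * m.
3) (m - 4) * m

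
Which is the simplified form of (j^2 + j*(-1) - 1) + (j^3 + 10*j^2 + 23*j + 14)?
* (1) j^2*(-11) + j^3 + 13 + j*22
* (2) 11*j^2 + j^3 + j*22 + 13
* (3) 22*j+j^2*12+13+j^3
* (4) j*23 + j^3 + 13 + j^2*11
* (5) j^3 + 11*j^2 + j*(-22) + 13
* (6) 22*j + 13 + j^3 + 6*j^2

Adding the polynomials and combining like terms:
(j^2 + j*(-1) - 1) + (j^3 + 10*j^2 + 23*j + 14)
= 11*j^2 + j^3 + j*22 + 13
2) 11*j^2 + j^3 + j*22 + 13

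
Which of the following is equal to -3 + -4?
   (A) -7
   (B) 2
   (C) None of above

-3 + -4 = -7
A) -7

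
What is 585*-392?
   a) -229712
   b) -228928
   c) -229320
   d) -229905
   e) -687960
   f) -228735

585 * -392 = -229320
c) -229320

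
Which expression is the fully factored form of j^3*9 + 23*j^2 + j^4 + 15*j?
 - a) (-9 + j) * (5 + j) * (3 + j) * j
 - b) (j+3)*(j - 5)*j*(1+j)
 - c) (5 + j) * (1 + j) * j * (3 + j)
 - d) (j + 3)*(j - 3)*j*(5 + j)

We need to factor j^3*9 + 23*j^2 + j^4 + 15*j.
The factored form is (5 + j) * (1 + j) * j * (3 + j).
c) (5 + j) * (1 + j) * j * (3 + j)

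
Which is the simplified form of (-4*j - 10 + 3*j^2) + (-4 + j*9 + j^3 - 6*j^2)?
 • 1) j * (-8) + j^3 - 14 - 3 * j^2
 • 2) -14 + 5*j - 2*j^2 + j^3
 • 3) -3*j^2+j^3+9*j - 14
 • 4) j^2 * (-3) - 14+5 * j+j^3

Adding the polynomials and combining like terms:
(-4*j - 10 + 3*j^2) + (-4 + j*9 + j^3 - 6*j^2)
= j^2 * (-3) - 14+5 * j+j^3
4) j^2 * (-3) - 14+5 * j+j^3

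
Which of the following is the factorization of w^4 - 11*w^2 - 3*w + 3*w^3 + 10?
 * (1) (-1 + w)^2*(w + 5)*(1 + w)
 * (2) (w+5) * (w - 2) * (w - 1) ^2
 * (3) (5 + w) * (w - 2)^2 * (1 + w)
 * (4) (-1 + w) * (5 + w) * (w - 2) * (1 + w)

We need to factor w^4 - 11*w^2 - 3*w + 3*w^3 + 10.
The factored form is (-1 + w) * (5 + w) * (w - 2) * (1 + w).
4) (-1 + w) * (5 + w) * (w - 2) * (1 + w)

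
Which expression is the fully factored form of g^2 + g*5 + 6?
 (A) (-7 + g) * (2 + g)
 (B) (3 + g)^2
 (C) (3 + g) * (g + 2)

We need to factor g^2 + g*5 + 6.
The factored form is (3 + g) * (g + 2).
C) (3 + g) * (g + 2)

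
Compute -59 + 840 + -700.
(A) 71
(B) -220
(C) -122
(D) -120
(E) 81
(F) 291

First: -59 + 840 = 781
Then: 781 + -700 = 81
E) 81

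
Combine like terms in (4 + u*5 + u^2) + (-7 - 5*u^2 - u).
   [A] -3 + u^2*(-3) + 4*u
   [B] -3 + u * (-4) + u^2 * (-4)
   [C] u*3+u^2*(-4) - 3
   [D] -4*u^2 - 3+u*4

Adding the polynomials and combining like terms:
(4 + u*5 + u^2) + (-7 - 5*u^2 - u)
= -4*u^2 - 3+u*4
D) -4*u^2 - 3+u*4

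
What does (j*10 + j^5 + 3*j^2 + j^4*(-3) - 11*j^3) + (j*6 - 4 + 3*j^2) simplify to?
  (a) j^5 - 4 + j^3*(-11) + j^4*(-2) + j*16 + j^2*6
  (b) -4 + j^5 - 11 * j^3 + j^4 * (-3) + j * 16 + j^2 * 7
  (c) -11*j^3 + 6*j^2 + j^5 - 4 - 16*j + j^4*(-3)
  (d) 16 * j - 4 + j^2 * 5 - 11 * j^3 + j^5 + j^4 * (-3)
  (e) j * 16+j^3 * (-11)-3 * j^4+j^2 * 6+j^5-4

Adding the polynomials and combining like terms:
(j*10 + j^5 + 3*j^2 + j^4*(-3) - 11*j^3) + (j*6 - 4 + 3*j^2)
= j * 16+j^3 * (-11)-3 * j^4+j^2 * 6+j^5-4
e) j * 16+j^3 * (-11)-3 * j^4+j^2 * 6+j^5-4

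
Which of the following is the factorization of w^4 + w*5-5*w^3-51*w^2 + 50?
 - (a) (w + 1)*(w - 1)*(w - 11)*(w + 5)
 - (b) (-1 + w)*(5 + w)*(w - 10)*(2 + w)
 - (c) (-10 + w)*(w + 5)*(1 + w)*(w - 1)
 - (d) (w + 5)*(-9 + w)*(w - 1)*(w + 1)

We need to factor w^4 + w*5-5*w^3-51*w^2 + 50.
The factored form is (-10 + w)*(w + 5)*(1 + w)*(w - 1).
c) (-10 + w)*(w + 5)*(1 + w)*(w - 1)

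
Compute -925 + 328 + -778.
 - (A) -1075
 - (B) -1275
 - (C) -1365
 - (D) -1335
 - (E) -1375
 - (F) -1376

First: -925 + 328 = -597
Then: -597 + -778 = -1375
E) -1375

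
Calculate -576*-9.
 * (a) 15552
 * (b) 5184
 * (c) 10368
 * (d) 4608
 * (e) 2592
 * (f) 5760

-576 * -9 = 5184
b) 5184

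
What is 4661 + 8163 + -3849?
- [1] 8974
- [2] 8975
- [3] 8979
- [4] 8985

First: 4661 + 8163 = 12824
Then: 12824 + -3849 = 8975
2) 8975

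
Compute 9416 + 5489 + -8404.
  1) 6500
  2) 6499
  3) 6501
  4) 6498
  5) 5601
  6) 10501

First: 9416 + 5489 = 14905
Then: 14905 + -8404 = 6501
3) 6501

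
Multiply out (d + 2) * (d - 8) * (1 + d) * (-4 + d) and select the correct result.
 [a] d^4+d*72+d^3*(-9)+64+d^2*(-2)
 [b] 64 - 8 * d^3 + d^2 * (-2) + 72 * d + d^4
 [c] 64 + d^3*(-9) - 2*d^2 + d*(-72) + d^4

Expanding (d + 2) * (d - 8) * (1 + d) * (-4 + d):
= d^4+d*72+d^3*(-9)+64+d^2*(-2)
a) d^4+d*72+d^3*(-9)+64+d^2*(-2)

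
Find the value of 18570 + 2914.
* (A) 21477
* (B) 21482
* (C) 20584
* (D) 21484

18570 + 2914 = 21484
D) 21484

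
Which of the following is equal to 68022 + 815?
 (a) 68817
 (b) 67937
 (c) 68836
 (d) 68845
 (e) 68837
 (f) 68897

68022 + 815 = 68837
e) 68837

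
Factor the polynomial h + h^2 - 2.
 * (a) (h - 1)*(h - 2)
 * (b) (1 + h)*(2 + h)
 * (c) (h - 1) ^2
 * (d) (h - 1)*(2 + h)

We need to factor h + h^2 - 2.
The factored form is (h - 1)*(2 + h).
d) (h - 1)*(2 + h)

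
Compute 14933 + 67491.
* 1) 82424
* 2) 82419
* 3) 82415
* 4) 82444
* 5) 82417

14933 + 67491 = 82424
1) 82424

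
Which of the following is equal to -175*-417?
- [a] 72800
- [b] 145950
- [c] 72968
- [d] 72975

-175 * -417 = 72975
d) 72975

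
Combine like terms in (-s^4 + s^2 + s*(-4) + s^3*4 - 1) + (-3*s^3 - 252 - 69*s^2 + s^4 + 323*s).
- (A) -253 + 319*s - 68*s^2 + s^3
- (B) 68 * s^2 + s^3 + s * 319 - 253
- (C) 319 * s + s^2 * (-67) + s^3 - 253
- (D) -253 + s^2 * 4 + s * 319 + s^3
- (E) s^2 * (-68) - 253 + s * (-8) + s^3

Adding the polynomials and combining like terms:
(-s^4 + s^2 + s*(-4) + s^3*4 - 1) + (-3*s^3 - 252 - 69*s^2 + s^4 + 323*s)
= -253 + 319*s - 68*s^2 + s^3
A) -253 + 319*s - 68*s^2 + s^3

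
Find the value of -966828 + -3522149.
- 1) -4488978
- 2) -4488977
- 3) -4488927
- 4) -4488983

-966828 + -3522149 = -4488977
2) -4488977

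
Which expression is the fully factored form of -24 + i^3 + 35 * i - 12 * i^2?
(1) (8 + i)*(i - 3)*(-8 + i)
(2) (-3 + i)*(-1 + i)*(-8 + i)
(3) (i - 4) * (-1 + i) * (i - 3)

We need to factor -24 + i^3 + 35 * i - 12 * i^2.
The factored form is (-3 + i)*(-1 + i)*(-8 + i).
2) (-3 + i)*(-1 + i)*(-8 + i)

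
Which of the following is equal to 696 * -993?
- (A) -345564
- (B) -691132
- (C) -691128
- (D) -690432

696 * -993 = -691128
C) -691128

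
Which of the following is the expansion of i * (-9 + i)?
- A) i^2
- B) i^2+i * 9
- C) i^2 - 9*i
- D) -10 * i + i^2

Expanding i * (-9 + i):
= i^2 - 9*i
C) i^2 - 9*i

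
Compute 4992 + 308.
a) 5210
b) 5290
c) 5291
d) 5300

4992 + 308 = 5300
d) 5300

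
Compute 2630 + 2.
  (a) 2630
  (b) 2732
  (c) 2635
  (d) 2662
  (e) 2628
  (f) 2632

2630 + 2 = 2632
f) 2632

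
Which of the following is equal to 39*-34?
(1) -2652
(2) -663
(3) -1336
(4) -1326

39 * -34 = -1326
4) -1326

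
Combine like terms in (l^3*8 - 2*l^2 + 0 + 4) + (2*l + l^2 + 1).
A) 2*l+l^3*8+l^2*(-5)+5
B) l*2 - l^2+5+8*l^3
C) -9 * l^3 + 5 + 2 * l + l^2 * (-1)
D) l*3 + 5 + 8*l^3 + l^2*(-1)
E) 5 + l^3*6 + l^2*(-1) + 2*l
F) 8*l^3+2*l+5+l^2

Adding the polynomials and combining like terms:
(l^3*8 - 2*l^2 + 0 + 4) + (2*l + l^2 + 1)
= l*2 - l^2+5+8*l^3
B) l*2 - l^2+5+8*l^3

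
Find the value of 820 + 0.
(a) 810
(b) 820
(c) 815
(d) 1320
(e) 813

820 + 0 = 820
b) 820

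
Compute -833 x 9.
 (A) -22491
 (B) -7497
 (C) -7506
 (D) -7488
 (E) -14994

-833 * 9 = -7497
B) -7497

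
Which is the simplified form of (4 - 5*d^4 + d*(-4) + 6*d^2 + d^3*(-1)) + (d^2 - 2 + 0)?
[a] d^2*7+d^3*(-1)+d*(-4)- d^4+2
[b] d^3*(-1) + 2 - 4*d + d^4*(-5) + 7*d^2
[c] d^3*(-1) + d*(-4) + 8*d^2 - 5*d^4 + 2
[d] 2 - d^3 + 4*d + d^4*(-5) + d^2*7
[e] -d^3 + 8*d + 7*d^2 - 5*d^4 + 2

Adding the polynomials and combining like terms:
(4 - 5*d^4 + d*(-4) + 6*d^2 + d^3*(-1)) + (d^2 - 2 + 0)
= d^3*(-1) + 2 - 4*d + d^4*(-5) + 7*d^2
b) d^3*(-1) + 2 - 4*d + d^4*(-5) + 7*d^2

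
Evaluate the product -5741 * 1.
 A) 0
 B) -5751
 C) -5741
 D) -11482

-5741 * 1 = -5741
C) -5741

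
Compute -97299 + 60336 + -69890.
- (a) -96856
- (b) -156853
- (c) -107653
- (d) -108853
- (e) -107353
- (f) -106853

First: -97299 + 60336 = -36963
Then: -36963 + -69890 = -106853
f) -106853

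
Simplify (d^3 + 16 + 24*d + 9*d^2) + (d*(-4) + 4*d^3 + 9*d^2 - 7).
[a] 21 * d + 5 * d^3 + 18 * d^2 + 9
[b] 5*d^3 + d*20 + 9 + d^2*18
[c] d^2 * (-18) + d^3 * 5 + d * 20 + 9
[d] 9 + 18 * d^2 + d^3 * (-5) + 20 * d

Adding the polynomials and combining like terms:
(d^3 + 16 + 24*d + 9*d^2) + (d*(-4) + 4*d^3 + 9*d^2 - 7)
= 5*d^3 + d*20 + 9 + d^2*18
b) 5*d^3 + d*20 + 9 + d^2*18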